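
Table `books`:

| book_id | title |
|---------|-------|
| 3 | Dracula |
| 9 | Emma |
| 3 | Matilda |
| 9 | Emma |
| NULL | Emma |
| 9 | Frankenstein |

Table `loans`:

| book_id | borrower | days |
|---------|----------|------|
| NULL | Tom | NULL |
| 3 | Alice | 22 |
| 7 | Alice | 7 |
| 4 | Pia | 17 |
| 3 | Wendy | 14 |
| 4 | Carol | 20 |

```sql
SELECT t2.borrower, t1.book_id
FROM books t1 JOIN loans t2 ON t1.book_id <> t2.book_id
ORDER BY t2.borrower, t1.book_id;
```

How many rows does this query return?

21

INNER JOIN keeps only pairs where the ON condition holds.
Matching on t1.book_id <> t2.book_id. A NULL in a compared column never satisfies the condition.
- t1[0] book_id=3 → 3 match(es) in t2 → 3 row(s).
- t1[1] book_id=9 → 5 match(es) in t2 → 5 row(s).
- t1[2] book_id=3 → 3 match(es) in t2 → 3 row(s).
- t1[3] book_id=9 → 5 match(es) in t2 → 5 row(s).
- t1[4] book_id=NULL → no match; dropped.
- t1[5] book_id=9 → 5 match(es) in t2 → 5 row(s).
Total: 21 rows.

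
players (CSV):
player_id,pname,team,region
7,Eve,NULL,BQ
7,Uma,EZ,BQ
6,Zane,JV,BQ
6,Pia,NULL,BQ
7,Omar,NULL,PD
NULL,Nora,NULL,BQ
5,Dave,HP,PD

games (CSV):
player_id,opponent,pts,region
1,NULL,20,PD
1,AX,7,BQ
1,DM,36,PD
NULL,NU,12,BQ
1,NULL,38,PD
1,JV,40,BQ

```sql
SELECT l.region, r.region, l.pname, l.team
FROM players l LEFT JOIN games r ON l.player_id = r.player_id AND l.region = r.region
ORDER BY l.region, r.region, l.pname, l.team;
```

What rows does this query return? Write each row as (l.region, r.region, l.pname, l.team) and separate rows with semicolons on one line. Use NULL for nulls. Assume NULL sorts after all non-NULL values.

(BQ, NULL, Eve, NULL); (BQ, NULL, Nora, NULL); (BQ, NULL, Pia, NULL); (BQ, NULL, Uma, EZ); (BQ, NULL, Zane, JV); (PD, NULL, Dave, HP); (PD, NULL, Omar, NULL)

LEFT JOIN keeps every row from `players`; unmatched rows get NULL for `games`'s columns.
Matching on l.player_id = r.player_id AND l.region = r.region. A NULL in a compared column never satisfies the condition.
- l (player_id=7, region=BQ) has no partner → padded with NULL.
- l (player_id=7, region=BQ) has no partner → padded with NULL.
- l (player_id=6, region=BQ) has no partner → padded with NULL.
- l (player_id=6, region=BQ) has no partner → padded with NULL.
- l (player_id=7, region=PD) has no partner → padded with NULL.
- l (player_id=NULL, region=BQ) has no partner → padded with NULL.
- l (player_id=5, region=PD) has no partner → padded with NULL.
After projecting and ordering:
l.region | r.region | l.pname | l.team
BQ | NULL | Eve | NULL
BQ | NULL | Nora | NULL
BQ | NULL | Pia | NULL
BQ | NULL | Uma | EZ
BQ | NULL | Zane | JV
PD | NULL | Dave | HP
PD | NULL | Omar | NULL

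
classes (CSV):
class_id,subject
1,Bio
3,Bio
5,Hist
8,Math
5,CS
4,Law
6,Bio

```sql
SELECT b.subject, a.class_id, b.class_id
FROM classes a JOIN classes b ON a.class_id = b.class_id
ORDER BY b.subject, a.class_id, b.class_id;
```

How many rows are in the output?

9

INNER JOIN keeps only pairs where the ON condition holds.
Matching on a.class_id = b.class_id.
- class_id=1: 1 matching b row(s), so 1 row(s) emitted.
- class_id=3: 1 matching b row(s), so 1 row(s) emitted.
- class_id=5: 2 matching b row(s), so 2 row(s) emitted.
- class_id=8: 1 matching b row(s), so 1 row(s) emitted.
- class_id=5: 2 matching b row(s), so 2 row(s) emitted.
- class_id=4: 1 matching b row(s), so 1 row(s) emitted.
- class_id=6: 1 matching b row(s), so 1 row(s) emitted.
Total: 9 rows.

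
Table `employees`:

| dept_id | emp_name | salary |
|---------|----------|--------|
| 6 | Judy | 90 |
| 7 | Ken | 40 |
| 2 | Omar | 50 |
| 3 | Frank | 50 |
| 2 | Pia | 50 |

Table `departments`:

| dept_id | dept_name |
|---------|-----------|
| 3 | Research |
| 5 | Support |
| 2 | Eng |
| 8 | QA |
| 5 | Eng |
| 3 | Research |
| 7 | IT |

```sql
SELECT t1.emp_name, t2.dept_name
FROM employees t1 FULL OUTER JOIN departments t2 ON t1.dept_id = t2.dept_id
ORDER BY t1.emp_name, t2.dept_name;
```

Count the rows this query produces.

FULL OUTER JOIN keeps every row from both sides; unmatched rows get NULL for the other side's columns.
Matching on t1.dept_id = t2.dept_id.
- dept_id=6: no t2 row matches, row kept with t2 columns NULL.
- dept_id=7: 1 matching t2 row(s), so 1 row(s) emitted.
- dept_id=2: 1 matching t2 row(s), so 1 row(s) emitted.
- dept_id=3: 2 matching t2 row(s), so 2 row(s) emitted.
- dept_id=2: 1 matching t2 row(s), so 1 row(s) emitted.
- plus 3 unmatched t2 row(s), each kept with NULL t1 columns.
Total: 5 matched + 4 padded = 9 rows.

9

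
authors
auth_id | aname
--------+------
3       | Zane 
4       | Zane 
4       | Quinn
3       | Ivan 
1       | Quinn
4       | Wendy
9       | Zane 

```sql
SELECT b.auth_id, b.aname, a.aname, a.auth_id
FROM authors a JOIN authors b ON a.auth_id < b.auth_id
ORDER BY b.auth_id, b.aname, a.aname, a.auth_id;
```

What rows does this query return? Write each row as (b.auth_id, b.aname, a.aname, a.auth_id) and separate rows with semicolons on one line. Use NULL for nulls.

(3, Ivan, Quinn, 1); (3, Zane, Quinn, 1); (4, Quinn, Ivan, 3); (4, Quinn, Quinn, 1); (4, Quinn, Zane, 3); (4, Wendy, Ivan, 3); (4, Wendy, Quinn, 1); (4, Wendy, Zane, 3); (4, Zane, Ivan, 3); (4, Zane, Quinn, 1); (4, Zane, Zane, 3); (9, Zane, Ivan, 3); (9, Zane, Quinn, 1); (9, Zane, Quinn, 4); (9, Zane, Wendy, 4); (9, Zane, Zane, 3); (9, Zane, Zane, 4)

INNER JOIN keeps only pairs where the ON condition holds.
Matching on a.auth_id < b.auth_id.
- a[0] auth_id=3 → 4 match(es) in b → 4 row(s).
- a[1] auth_id=4 → 1 match(es) in b → 1 row(s).
- a[2] auth_id=4 → 1 match(es) in b → 1 row(s).
- a[3] auth_id=3 → 4 match(es) in b → 4 row(s).
- a[4] auth_id=1 → 6 match(es) in b → 6 row(s).
- a[5] auth_id=4 → 1 match(es) in b → 1 row(s).
- a[6] auth_id=9 → no match; dropped.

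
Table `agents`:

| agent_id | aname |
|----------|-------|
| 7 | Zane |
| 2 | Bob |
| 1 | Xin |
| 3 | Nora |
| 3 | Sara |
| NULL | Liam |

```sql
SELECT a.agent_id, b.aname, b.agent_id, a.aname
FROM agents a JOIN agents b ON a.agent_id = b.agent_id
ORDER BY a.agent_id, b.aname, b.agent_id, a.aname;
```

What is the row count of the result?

INNER JOIN keeps only pairs where the ON condition holds.
Matching on a.agent_id = b.agent_id. A NULL in a compared column never satisfies the condition.
- a row (agent_id=7): matches 1 b row(s) → 1 output row(s).
- a row (agent_id=2): matches 1 b row(s) → 1 output row(s).
- a row (agent_id=1): matches 1 b row(s) → 1 output row(s).
- a row (agent_id=3): matches 2 b row(s) → 2 output row(s).
- a row (agent_id=3): matches 2 b row(s) → 2 output row(s).
- a row (agent_id=NULL): no match → dropped.
Total: 7 rows.

7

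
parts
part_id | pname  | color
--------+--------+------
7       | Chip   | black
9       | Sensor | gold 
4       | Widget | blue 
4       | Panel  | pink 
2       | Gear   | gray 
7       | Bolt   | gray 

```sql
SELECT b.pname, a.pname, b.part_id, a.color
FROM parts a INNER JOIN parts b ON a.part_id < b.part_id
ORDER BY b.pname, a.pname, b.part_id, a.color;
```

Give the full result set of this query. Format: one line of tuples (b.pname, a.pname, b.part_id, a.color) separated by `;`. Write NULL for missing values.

(Bolt, Gear, 7, gray); (Bolt, Panel, 7, pink); (Bolt, Widget, 7, blue); (Chip, Gear, 7, gray); (Chip, Panel, 7, pink); (Chip, Widget, 7, blue); (Panel, Gear, 4, gray); (Sensor, Bolt, 9, gray); (Sensor, Chip, 9, black); (Sensor, Gear, 9, gray); (Sensor, Panel, 9, pink); (Sensor, Widget, 9, blue); (Widget, Gear, 4, gray)

INNER JOIN keeps only pairs where the ON condition holds.
Matching on a.part_id < b.part_id.
- part_id=7: 1 matching b row(s), so 1 row(s) emitted.
- part_id=9: no matching b row, dropped.
- part_id=4: 3 matching b row(s), so 3 row(s) emitted.
- part_id=4: 3 matching b row(s), so 3 row(s) emitted.
- part_id=2: 5 matching b row(s), so 5 row(s) emitted.
- part_id=7: 1 matching b row(s), so 1 row(s) emitted.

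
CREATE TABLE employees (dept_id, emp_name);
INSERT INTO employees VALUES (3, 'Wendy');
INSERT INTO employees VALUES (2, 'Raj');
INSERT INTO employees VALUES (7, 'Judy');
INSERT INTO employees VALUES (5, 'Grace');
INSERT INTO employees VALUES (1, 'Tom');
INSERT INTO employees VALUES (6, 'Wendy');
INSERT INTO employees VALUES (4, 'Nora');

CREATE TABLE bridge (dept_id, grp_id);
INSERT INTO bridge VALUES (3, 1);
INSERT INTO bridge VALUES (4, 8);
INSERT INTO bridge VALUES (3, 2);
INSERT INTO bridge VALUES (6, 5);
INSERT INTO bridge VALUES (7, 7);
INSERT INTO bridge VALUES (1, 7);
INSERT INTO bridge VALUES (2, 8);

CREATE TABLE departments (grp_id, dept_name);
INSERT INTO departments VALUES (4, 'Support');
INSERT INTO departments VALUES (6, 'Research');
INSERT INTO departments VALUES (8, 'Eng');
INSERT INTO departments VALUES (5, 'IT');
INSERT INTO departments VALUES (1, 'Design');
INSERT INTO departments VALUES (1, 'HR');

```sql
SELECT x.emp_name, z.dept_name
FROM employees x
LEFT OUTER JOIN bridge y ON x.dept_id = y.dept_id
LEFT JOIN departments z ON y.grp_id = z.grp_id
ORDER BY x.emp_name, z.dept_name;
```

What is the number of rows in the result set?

9

Step 1 — x LEFT JOIN y on dept_id → 8 row(s).
Then LEFT JOIN `departments z` on grp_id: each of those 8 rows is kept; rows whose y.grp_id has no match in z get NULL for z's columns.
Result: 9 row(s).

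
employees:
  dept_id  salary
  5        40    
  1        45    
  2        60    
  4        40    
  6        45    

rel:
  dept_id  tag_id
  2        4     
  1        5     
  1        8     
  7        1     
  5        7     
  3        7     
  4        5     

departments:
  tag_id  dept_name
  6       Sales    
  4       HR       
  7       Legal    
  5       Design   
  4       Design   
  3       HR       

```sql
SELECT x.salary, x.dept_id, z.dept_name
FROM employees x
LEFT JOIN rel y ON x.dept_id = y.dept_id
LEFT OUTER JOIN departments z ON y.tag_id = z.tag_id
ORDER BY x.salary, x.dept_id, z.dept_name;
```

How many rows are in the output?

7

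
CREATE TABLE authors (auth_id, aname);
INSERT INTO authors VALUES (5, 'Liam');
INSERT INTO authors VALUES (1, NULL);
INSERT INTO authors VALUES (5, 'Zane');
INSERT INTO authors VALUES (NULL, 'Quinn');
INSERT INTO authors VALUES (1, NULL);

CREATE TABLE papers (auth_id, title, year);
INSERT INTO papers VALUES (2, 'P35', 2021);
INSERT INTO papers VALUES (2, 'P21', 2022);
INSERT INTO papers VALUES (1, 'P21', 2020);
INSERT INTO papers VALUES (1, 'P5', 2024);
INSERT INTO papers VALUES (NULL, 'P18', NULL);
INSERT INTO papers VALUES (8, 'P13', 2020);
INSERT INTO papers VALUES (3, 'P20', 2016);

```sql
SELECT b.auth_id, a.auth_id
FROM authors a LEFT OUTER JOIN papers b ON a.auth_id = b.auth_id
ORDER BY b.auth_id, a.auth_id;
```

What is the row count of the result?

7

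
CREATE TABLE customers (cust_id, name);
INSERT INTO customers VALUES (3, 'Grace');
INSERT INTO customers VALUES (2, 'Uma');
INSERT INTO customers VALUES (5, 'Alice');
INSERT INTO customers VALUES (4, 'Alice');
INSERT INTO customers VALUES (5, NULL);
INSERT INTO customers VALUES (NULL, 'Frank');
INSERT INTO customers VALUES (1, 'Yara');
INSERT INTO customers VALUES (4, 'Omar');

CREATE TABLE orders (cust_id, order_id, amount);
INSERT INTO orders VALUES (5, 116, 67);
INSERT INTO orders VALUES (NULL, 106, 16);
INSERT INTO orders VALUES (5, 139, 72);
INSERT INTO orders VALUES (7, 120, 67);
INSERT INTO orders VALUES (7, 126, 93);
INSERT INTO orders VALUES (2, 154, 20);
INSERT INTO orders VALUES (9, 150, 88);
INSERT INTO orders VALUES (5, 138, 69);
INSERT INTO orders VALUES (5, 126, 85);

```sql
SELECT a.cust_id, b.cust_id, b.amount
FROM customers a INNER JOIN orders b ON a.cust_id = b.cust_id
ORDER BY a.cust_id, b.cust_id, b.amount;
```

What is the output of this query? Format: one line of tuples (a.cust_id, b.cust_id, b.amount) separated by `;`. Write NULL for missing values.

(2, 2, 20); (5, 5, 67); (5, 5, 67); (5, 5, 69); (5, 5, 69); (5, 5, 72); (5, 5, 72); (5, 5, 85); (5, 5, 85)

INNER JOIN keeps only pairs where the ON condition holds.
Matching on a.cust_id = b.cust_id. A NULL in a compared column never satisfies the condition.
- a row (cust_id=3): no match → dropped.
- a row (cust_id=2): matches 1 b row(s) → 1 output row(s).
- a row (cust_id=5): matches 4 b row(s) → 4 output row(s).
- a row (cust_id=4): no match → dropped.
- a row (cust_id=5): matches 4 b row(s) → 4 output row(s).
- a row (cust_id=NULL): no match → dropped.
- a row (cust_id=1): no match → dropped.
- a row (cust_id=4): no match → dropped.
After projecting and ordering:
a.cust_id | b.cust_id | b.amount
2 | 2 | 20
5 | 5 | 67
5 | 5 | 67
5 | 5 | 69
5 | 5 | 69
5 | 5 | 72
5 | 5 | 72
5 | 5 | 85
5 | 5 | 85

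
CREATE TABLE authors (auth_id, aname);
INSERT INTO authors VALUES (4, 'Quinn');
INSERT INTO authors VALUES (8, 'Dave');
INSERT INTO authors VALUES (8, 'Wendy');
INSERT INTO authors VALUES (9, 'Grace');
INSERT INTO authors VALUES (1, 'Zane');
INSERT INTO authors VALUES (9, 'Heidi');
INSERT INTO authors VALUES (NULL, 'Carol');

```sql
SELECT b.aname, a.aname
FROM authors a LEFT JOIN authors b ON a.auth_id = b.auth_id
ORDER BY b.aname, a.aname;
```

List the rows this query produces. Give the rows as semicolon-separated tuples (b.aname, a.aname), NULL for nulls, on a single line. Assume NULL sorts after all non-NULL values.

LEFT JOIN keeps every row from `authors a`; unmatched rows get NULL for `authors b`'s columns.
Matching on a.auth_id = b.auth_id. A NULL in a compared column never satisfies the condition.
Matched pairs: 10; unmatched a rows kept: 1.

(Dave, Dave); (Dave, Wendy); (Grace, Grace); (Grace, Heidi); (Heidi, Grace); (Heidi, Heidi); (Quinn, Quinn); (Wendy, Dave); (Wendy, Wendy); (Zane, Zane); (NULL, Carol)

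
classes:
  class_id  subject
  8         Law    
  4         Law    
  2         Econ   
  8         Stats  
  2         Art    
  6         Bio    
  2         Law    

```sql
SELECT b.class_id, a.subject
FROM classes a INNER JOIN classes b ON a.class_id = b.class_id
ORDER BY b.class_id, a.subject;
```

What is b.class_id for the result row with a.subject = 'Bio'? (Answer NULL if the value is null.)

INNER JOIN keeps only pairs where the ON condition holds.
Matching on a.class_id = b.class_id.
Matched pairs: 15.

6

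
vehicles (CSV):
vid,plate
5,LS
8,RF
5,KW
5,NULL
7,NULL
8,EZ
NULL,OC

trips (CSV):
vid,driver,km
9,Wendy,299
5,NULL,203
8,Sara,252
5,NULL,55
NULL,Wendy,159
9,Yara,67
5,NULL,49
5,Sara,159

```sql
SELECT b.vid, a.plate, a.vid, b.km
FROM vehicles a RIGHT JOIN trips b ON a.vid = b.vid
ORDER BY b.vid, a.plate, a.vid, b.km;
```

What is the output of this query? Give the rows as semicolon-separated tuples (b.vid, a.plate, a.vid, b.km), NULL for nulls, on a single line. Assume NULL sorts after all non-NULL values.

(5, KW, 5, 49); (5, KW, 5, 55); (5, KW, 5, 159); (5, KW, 5, 203); (5, LS, 5, 49); (5, LS, 5, 55); (5, LS, 5, 159); (5, LS, 5, 203); (5, NULL, 5, 49); (5, NULL, 5, 55); (5, NULL, 5, 159); (5, NULL, 5, 203); (8, EZ, 8, 252); (8, RF, 8, 252); (9, NULL, NULL, 67); (9, NULL, NULL, 299); (NULL, NULL, NULL, 159)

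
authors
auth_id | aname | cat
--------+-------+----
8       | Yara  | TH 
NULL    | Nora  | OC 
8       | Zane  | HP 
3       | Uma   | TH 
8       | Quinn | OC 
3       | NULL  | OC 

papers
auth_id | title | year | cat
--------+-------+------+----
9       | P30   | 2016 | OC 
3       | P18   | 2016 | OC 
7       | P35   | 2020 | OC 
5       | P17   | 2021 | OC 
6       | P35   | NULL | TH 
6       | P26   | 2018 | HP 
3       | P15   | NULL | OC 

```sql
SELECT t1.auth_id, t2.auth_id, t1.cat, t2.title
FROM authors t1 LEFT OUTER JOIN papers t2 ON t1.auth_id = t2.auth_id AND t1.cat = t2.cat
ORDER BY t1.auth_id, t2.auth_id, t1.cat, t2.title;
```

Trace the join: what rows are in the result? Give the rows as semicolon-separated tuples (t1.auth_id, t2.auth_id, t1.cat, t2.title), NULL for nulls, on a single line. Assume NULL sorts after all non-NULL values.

LEFT JOIN keeps every row from `authors`; unmatched rows get NULL for `papers`'s columns.
Matching on t1.auth_id = t2.auth_id AND t1.cat = t2.cat. A NULL in a compared column never satisfies the condition.
Matched pairs: 2; unmatched t1 rows kept: 5.

(3, 3, OC, P15); (3, 3, OC, P18); (3, NULL, TH, NULL); (8, NULL, HP, NULL); (8, NULL, OC, NULL); (8, NULL, TH, NULL); (NULL, NULL, OC, NULL)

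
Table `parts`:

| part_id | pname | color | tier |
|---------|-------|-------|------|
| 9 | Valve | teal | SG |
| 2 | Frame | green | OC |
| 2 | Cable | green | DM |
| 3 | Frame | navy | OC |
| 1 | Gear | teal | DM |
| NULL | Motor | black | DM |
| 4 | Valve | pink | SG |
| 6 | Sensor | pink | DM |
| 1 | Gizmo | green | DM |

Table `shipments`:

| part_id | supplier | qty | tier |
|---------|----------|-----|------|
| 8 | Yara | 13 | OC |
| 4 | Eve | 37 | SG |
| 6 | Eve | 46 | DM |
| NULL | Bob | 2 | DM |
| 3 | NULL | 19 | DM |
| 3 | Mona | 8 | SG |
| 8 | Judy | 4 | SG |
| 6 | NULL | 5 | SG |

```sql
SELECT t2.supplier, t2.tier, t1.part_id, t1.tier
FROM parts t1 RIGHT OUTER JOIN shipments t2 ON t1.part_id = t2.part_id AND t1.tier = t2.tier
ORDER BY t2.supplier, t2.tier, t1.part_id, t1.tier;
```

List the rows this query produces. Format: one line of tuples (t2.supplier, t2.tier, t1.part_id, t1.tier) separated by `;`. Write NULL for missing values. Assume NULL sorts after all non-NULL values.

RIGHT JOIN keeps every row from `shipments`; unmatched rows get NULL for `parts`'s columns.
Matching on t1.part_id = t2.part_id AND t1.tier = t2.tier. A NULL in a compared column never satisfies the condition.
- t1 (part_id=9, tier=SG) has no partner in t2.
- t1 (part_id=2, tier=OC) has no partner in t2.
- t1 (part_id=2, tier=DM) has no partner in t2.
- t1 (part_id=3, tier=OC) has no partner in t2.
- t1 (part_id=1, tier=DM) has no partner in t2.
- t1 (part_id=NULL, tier=DM) has no partner in t2.
- t1 (part_id=4, tier=SG) pairs with 1 row(s) of t2.
- t1 (part_id=6, tier=DM) pairs with 1 row(s) of t2.
- t1 (part_id=1, tier=DM) has no partner in t2.
- 6 row(s) from t2 found no t1 partner → padded with NULL.
After projecting and ordering:
t2.supplier | t2.tier | t1.part_id | t1.tier
Bob | DM | NULL | NULL
Eve | DM | 6 | DM
Eve | SG | 4 | SG
Judy | SG | NULL | NULL
Mona | SG | NULL | NULL
Yara | OC | NULL | NULL
NULL | DM | NULL | NULL
NULL | SG | NULL | NULL

(Bob, DM, NULL, NULL); (Eve, DM, 6, DM); (Eve, SG, 4, SG); (Judy, SG, NULL, NULL); (Mona, SG, NULL, NULL); (Yara, OC, NULL, NULL); (NULL, DM, NULL, NULL); (NULL, SG, NULL, NULL)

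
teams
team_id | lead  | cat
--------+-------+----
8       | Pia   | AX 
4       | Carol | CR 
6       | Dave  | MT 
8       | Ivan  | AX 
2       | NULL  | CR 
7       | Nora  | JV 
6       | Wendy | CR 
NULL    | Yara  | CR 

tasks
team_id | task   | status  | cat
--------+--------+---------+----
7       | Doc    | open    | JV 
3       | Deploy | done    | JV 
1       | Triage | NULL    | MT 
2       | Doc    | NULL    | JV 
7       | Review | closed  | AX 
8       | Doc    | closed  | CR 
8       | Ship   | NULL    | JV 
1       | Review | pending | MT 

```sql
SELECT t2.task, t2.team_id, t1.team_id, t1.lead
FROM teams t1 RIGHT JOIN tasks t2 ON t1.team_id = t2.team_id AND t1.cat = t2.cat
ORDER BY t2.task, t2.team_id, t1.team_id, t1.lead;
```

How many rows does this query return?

8

RIGHT JOIN keeps every row from `tasks`; unmatched rows get NULL for `teams`'s columns.
Matching on t1.team_id = t2.team_id AND t1.cat = t2.cat. A NULL in a compared column never satisfies the condition.
- t1 (team_id=8, cat=AX) has no partner in t2.
- t1 (team_id=4, cat=CR) has no partner in t2.
- t1 (team_id=6, cat=MT) has no partner in t2.
- t1 (team_id=8, cat=AX) has no partner in t2.
- t1 (team_id=2, cat=CR) has no partner in t2.
- t1 (team_id=7, cat=JV) pairs with 1 row(s) of t2.
- t1 (team_id=6, cat=CR) has no partner in t2.
- t1 (team_id=NULL, cat=CR) has no partner in t2.
- 7 row(s) from t2 found no t1 partner → padded with NULL.
Total: 1 matched + 7 padded = 8 rows.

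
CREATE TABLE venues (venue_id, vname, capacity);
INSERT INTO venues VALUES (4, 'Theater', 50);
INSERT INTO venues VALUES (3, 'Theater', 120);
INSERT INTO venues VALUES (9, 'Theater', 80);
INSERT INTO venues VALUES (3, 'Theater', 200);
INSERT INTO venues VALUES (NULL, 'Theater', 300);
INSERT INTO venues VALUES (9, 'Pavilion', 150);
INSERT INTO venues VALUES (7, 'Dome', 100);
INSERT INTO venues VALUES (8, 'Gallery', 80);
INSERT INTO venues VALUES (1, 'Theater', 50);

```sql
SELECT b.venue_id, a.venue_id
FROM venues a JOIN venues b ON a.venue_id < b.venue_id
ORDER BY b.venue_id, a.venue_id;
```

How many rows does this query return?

26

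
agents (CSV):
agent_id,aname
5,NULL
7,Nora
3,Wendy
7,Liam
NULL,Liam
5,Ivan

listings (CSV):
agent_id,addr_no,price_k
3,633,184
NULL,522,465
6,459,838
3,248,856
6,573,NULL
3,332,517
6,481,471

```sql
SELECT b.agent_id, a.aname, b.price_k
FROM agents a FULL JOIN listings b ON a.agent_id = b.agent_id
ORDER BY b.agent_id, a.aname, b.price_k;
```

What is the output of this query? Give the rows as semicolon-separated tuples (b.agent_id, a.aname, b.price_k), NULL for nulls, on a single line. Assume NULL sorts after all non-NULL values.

(3, Wendy, 184); (3, Wendy, 517); (3, Wendy, 856); (6, NULL, 471); (6, NULL, 838); (6, NULL, NULL); (NULL, Ivan, NULL); (NULL, Liam, NULL); (NULL, Liam, NULL); (NULL, Nora, NULL); (NULL, NULL, 465); (NULL, NULL, NULL)

FULL OUTER JOIN keeps every row from both sides; unmatched rows get NULL for the other side's columns.
Matching on a.agent_id = b.agent_id. A NULL in a compared column never satisfies the condition.
- a (agent_id=5) has no partner → padded with NULL.
- a (agent_id=7) has no partner → padded with NULL.
- a (agent_id=3) pairs with 3 row(s) of b.
- a (agent_id=7) has no partner → padded with NULL.
- a (agent_id=NULL) has no partner → padded with NULL.
- a (agent_id=5) has no partner → padded with NULL.
- plus 4 unmatched b row(s), each kept with NULL a columns.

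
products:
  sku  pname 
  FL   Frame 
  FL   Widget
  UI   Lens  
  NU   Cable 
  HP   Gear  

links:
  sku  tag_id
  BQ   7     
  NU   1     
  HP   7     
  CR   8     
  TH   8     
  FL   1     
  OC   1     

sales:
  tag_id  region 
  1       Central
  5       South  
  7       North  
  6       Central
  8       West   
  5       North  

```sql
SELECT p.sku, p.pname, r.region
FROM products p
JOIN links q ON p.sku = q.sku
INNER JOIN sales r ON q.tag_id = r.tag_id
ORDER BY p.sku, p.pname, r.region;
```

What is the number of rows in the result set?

4

Evaluate left to right. First `products p INNER JOIN links q` on sku: 4 row(s).
Then INNER JOIN `sales r` on tag_id: keep only rows whose q.tag_id appears in r.
Result: 4 row(s).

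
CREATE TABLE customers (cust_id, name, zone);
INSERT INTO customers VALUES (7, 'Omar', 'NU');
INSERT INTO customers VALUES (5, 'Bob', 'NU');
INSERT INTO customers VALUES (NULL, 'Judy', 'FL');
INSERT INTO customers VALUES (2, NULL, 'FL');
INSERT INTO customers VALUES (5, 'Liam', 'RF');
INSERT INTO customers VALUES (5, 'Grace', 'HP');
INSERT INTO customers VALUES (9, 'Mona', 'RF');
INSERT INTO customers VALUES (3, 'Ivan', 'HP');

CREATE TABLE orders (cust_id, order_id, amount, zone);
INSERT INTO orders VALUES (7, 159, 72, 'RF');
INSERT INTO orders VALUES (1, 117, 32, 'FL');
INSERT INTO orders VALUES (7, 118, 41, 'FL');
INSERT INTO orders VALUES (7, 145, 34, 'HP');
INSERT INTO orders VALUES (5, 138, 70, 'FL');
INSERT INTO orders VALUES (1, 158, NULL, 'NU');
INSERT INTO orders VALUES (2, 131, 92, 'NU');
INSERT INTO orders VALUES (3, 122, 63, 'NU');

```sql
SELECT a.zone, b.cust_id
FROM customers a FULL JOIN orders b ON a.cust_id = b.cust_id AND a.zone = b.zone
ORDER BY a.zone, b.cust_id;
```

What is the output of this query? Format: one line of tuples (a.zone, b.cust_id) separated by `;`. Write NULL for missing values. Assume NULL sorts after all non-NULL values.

(FL, NULL); (FL, NULL); (HP, NULL); (HP, NULL); (NU, NULL); (NU, NULL); (RF, NULL); (RF, NULL); (NULL, 1); (NULL, 1); (NULL, 2); (NULL, 3); (NULL, 5); (NULL, 7); (NULL, 7); (NULL, 7)

FULL OUTER JOIN keeps every row from both sides; unmatched rows get NULL for the other side's columns.
Matching on a.cust_id = b.cust_id AND a.zone = b.zone. A NULL in a compared column never satisfies the condition.
Matched pairs: 0; unmatched a rows kept: 8; unmatched b rows kept: 8.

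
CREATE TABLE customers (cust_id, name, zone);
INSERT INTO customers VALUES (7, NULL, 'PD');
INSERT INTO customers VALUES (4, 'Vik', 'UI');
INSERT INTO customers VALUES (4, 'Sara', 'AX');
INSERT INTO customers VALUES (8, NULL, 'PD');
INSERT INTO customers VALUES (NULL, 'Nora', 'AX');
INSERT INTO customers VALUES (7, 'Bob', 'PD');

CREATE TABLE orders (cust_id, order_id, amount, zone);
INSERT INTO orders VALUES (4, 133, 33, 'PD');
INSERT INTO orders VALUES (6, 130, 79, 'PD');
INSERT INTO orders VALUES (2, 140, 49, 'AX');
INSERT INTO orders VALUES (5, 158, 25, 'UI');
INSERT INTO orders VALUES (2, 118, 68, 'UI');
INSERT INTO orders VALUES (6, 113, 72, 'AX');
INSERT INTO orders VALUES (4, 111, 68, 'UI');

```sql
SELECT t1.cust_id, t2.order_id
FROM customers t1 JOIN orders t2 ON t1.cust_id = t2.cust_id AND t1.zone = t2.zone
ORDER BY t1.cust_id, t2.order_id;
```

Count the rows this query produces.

INNER JOIN keeps only pairs where the ON condition holds.
Matching on t1.cust_id = t2.cust_id AND t1.zone = t2.zone. A NULL in a compared column never satisfies the condition.
- t1[0] cust_id=7, zone=PD → no match; dropped.
- t1[1] cust_id=4, zone=UI → 1 match(es) in t2 → 1 row(s).
- t1[2] cust_id=4, zone=AX → no match; dropped.
- t1[3] cust_id=8, zone=PD → no match; dropped.
- t1[4] cust_id=NULL, zone=AX → no match; dropped.
- t1[5] cust_id=7, zone=PD → no match; dropped.
Total: 1 rows.

1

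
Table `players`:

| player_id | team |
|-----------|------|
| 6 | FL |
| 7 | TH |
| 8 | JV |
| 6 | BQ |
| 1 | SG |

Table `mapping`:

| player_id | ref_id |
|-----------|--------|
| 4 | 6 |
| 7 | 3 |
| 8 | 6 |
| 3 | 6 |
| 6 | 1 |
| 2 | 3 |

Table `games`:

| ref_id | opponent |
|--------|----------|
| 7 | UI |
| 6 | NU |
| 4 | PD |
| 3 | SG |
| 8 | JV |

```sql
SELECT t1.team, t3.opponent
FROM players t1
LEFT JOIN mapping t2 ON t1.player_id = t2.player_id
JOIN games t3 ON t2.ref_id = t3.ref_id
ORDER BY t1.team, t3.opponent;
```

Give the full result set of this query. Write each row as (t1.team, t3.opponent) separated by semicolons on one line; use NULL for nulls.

(JV, NU); (TH, SG)

Evaluate left to right. First `players t1 LEFT JOIN mapping t2` on player_id: 5 row(s).
Then INNER JOIN `games t3` on ref_id: keep only rows whose t2.ref_id appears in t3.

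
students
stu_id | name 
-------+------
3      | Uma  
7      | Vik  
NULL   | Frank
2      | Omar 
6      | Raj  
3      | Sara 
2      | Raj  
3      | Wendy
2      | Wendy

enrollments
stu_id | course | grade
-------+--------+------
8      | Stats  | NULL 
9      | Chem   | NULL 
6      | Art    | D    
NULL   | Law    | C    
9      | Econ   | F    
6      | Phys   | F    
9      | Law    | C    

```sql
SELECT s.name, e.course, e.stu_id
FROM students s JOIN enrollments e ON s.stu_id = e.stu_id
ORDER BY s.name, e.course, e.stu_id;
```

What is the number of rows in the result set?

INNER JOIN keeps only pairs where the ON condition holds.
Matching on s.stu_id = e.stu_id. A NULL in a compared column never satisfies the condition.
- s (stu_id=3) has no partner → excluded.
- s (stu_id=7) has no partner → excluded.
- s (stu_id=NULL) has no partner → excluded.
- s (stu_id=2) has no partner → excluded.
- s (stu_id=6) pairs with 2 row(s) of e.
- s (stu_id=3) has no partner → excluded.
- s (stu_id=2) has no partner → excluded.
- s (stu_id=3) has no partner → excluded.
- s (stu_id=2) has no partner → excluded.
Total: 2 rows.

2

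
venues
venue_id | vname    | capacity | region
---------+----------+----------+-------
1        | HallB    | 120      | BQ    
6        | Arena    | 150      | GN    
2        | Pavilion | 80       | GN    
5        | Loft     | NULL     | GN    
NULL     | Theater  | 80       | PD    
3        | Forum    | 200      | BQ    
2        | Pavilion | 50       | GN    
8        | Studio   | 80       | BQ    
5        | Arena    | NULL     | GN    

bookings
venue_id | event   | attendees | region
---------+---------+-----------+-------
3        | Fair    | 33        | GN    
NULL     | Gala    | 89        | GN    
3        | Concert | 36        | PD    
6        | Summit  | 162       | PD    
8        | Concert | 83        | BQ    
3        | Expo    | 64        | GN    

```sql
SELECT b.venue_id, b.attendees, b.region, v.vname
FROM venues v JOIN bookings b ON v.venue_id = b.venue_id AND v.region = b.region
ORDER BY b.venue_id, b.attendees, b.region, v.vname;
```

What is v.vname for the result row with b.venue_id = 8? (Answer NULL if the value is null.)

Studio

INNER JOIN keeps only pairs where the ON condition holds.
Matching on v.venue_id = b.venue_id AND v.region = b.region. A NULL in a compared column never satisfies the condition.
- v (venue_id=1, region=BQ) has no partner → excluded.
- v (venue_id=6, region=GN) has no partner → excluded.
- v (venue_id=2, region=GN) has no partner → excluded.
- v (venue_id=5, region=GN) has no partner → excluded.
- v (venue_id=NULL, region=PD) has no partner → excluded.
- v (venue_id=3, region=BQ) has no partner → excluded.
- v (venue_id=2, region=GN) has no partner → excluded.
- v (venue_id=8, region=BQ) pairs with 1 row(s) of b.
- v (venue_id=5, region=GN) has no partner → excluded.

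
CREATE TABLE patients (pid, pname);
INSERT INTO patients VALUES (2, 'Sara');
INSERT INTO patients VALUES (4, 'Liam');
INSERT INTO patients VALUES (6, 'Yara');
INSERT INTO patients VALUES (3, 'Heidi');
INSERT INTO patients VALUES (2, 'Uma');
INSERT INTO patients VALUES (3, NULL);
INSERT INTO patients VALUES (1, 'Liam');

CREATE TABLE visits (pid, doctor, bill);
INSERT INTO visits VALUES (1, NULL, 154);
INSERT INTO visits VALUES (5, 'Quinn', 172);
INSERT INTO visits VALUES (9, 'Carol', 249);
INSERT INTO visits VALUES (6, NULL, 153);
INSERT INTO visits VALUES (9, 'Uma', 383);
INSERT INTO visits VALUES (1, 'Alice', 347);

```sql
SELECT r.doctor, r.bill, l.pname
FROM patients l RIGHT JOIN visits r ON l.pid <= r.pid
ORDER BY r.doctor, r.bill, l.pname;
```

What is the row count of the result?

RIGHT JOIN keeps every row from `visits`; unmatched rows get NULL for `patients`'s columns.
Matching on l.pid <= r.pid.
- l[0] pid=2 → 4 match(es) in r → 4 row(s).
- l[1] pid=4 → 4 match(es) in r → 4 row(s).
- l[2] pid=6 → 3 match(es) in r → 3 row(s).
- l[3] pid=3 → 4 match(es) in r → 4 row(s).
- l[4] pid=2 → 4 match(es) in r → 4 row(s).
- l[5] pid=3 → 4 match(es) in r → 4 row(s).
- l[6] pid=1 → 6 match(es) in r → 6 row(s).
- every r row matched at least one l row.
Total: 29 rows.

29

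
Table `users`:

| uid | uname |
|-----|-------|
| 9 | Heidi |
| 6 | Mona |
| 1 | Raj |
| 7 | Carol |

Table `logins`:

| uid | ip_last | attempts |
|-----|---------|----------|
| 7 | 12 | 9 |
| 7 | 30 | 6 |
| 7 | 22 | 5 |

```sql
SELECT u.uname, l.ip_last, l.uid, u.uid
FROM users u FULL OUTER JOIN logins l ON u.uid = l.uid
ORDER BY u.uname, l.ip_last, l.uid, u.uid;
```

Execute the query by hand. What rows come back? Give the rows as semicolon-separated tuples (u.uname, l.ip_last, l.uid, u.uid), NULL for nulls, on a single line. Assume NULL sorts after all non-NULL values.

(Carol, 12, 7, 7); (Carol, 22, 7, 7); (Carol, 30, 7, 7); (Heidi, NULL, NULL, 9); (Mona, NULL, NULL, 6); (Raj, NULL, NULL, 1)

FULL OUTER JOIN keeps every row from both sides; unmatched rows get NULL for the other side's columns.
Matching on u.uid = l.uid.
- u (uid=9) has no partner → padded with NULL.
- u (uid=6) has no partner → padded with NULL.
- u (uid=1) has no partner → padded with NULL.
- u (uid=7) pairs with 3 row(s) of l.
After projecting and ordering:
u.uname | l.ip_last | l.uid | u.uid
Carol | 12 | 7 | 7
Carol | 22 | 7 | 7
Carol | 30 | 7 | 7
Heidi | NULL | NULL | 9
Mona | NULL | NULL | 6
Raj | NULL | NULL | 1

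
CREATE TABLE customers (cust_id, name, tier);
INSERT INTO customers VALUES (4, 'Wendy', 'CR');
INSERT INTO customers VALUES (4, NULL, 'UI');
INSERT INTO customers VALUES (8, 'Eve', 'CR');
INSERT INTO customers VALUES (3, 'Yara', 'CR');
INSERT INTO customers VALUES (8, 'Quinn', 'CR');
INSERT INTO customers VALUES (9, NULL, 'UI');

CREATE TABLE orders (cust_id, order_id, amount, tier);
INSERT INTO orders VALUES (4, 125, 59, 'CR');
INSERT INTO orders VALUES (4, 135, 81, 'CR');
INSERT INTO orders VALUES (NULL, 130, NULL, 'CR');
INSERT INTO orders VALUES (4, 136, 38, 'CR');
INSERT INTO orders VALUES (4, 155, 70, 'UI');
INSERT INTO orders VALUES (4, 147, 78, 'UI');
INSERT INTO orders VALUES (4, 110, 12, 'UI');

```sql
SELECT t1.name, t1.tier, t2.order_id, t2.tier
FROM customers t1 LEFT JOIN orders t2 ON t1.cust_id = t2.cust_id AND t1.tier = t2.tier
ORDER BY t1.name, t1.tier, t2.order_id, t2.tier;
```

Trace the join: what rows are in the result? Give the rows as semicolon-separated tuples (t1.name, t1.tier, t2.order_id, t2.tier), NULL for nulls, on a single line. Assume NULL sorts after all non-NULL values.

LEFT JOIN keeps every row from `customers`; unmatched rows get NULL for `orders`'s columns.
Matching on t1.cust_id = t2.cust_id AND t1.tier = t2.tier. A NULL in a compared column never satisfies the condition.
- t1[0] cust_id=4, tier=CR → 3 match(es) in t2 → 3 row(s).
- t1[1] cust_id=4, tier=UI → 3 match(es) in t2 → 3 row(s).
- t1[2] cust_id=8, tier=CR → no match; kept with NULLs on the t2 side.
- t1[3] cust_id=3, tier=CR → no match; kept with NULLs on the t2 side.
- t1[4] cust_id=8, tier=CR → no match; kept with NULLs on the t2 side.
- t1[5] cust_id=9, tier=UI → no match; kept with NULLs on the t2 side.
After projecting and ordering:
t1.name | t1.tier | t2.order_id | t2.tier
Eve | CR | NULL | NULL
Quinn | CR | NULL | NULL
Wendy | CR | 125 | CR
Wendy | CR | 135 | CR
Wendy | CR | 136 | CR
Yara | CR | NULL | NULL
NULL | UI | 110 | UI
NULL | UI | 147 | UI
NULL | UI | 155 | UI
NULL | UI | NULL | NULL

(Eve, CR, NULL, NULL); (Quinn, CR, NULL, NULL); (Wendy, CR, 125, CR); (Wendy, CR, 135, CR); (Wendy, CR, 136, CR); (Yara, CR, NULL, NULL); (NULL, UI, 110, UI); (NULL, UI, 147, UI); (NULL, UI, 155, UI); (NULL, UI, NULL, NULL)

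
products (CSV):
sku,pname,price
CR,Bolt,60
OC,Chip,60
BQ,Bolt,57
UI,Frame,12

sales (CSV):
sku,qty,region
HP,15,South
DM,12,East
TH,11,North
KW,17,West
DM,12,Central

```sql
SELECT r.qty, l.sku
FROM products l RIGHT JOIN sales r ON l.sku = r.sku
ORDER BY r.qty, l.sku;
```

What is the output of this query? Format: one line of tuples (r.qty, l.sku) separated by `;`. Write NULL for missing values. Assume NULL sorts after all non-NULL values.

(11, NULL); (12, NULL); (12, NULL); (15, NULL); (17, NULL)

RIGHT JOIN keeps every row from `sales`; unmatched rows get NULL for `products`'s columns.
Matching on l.sku = r.sku.
- l row (sku=CR): no match.
- l row (sku=OC): no match.
- l row (sku=BQ): no match.
- l row (sku=UI): no match.
- 5 row(s) from r found no l partner → padded with NULL.
After projecting and ordering:
r.qty | l.sku
11 | NULL
12 | NULL
12 | NULL
15 | NULL
17 | NULL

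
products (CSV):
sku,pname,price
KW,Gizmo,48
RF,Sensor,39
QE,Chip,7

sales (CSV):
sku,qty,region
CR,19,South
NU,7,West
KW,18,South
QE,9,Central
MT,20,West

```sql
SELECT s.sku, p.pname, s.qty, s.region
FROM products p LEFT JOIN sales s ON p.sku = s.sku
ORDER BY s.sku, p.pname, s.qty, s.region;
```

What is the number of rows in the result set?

LEFT JOIN keeps every row from `products`; unmatched rows get NULL for `sales`'s columns.
Matching on p.sku = s.sku.
Matched pairs: 2; unmatched p rows kept: 1.
Total: 2 matched + 1 padded = 3 rows.

3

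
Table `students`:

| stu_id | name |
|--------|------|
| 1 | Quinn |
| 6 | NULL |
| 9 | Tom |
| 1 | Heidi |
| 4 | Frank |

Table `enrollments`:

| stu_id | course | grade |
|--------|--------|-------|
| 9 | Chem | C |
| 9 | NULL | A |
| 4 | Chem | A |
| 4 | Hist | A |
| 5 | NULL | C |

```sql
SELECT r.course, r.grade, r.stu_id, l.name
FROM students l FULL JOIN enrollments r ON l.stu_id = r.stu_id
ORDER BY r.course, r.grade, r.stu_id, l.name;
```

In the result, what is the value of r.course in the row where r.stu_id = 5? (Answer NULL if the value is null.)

NULL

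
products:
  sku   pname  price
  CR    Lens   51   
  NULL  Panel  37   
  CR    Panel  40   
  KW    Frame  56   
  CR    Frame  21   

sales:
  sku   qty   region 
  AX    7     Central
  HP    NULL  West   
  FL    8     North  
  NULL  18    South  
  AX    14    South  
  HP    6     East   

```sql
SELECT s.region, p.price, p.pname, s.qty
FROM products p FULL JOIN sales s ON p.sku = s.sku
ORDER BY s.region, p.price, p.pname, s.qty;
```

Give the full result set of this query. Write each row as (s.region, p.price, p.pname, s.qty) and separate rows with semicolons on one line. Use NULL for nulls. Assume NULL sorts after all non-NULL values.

FULL OUTER JOIN keeps every row from both sides; unmatched rows get NULL for the other side's columns.
Matching on p.sku = s.sku. A NULL in a compared column never satisfies the condition.
- p row (sku=CR): no match → kept, s columns NULL.
- p row (sku=NULL): no match → kept, s columns NULL.
- p row (sku=CR): no match → kept, s columns NULL.
- p row (sku=KW): no match → kept, s columns NULL.
- p row (sku=CR): no match → kept, s columns NULL.
- plus 6 unmatched s row(s), each kept with NULL p columns.

(Central, NULL, NULL, 7); (East, NULL, NULL, 6); (North, NULL, NULL, 8); (South, NULL, NULL, 14); (South, NULL, NULL, 18); (West, NULL, NULL, NULL); (NULL, 21, Frame, NULL); (NULL, 37, Panel, NULL); (NULL, 40, Panel, NULL); (NULL, 51, Lens, NULL); (NULL, 56, Frame, NULL)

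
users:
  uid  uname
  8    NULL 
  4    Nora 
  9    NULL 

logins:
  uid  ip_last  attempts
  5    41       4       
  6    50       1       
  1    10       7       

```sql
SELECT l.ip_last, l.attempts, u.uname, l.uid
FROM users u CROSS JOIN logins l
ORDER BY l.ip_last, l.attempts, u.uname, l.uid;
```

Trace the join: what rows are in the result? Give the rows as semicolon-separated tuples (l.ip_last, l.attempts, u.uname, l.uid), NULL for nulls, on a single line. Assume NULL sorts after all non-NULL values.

CROSS JOIN pairs every row of `users` with every row of `logins`: 3 × 3 = 9 rows.
After projecting and ordering:
l.ip_last | l.attempts | u.uname | l.uid
10 | 7 | Nora | 1
10 | 7 | NULL | 1
10 | 7 | NULL | 1
41 | 4 | Nora | 5
41 | 4 | NULL | 5
41 | 4 | NULL | 5
50 | 1 | Nora | 6
50 | 1 | NULL | 6
50 | 1 | NULL | 6

(10, 7, Nora, 1); (10, 7, NULL, 1); (10, 7, NULL, 1); (41, 4, Nora, 5); (41, 4, NULL, 5); (41, 4, NULL, 5); (50, 1, Nora, 6); (50, 1, NULL, 6); (50, 1, NULL, 6)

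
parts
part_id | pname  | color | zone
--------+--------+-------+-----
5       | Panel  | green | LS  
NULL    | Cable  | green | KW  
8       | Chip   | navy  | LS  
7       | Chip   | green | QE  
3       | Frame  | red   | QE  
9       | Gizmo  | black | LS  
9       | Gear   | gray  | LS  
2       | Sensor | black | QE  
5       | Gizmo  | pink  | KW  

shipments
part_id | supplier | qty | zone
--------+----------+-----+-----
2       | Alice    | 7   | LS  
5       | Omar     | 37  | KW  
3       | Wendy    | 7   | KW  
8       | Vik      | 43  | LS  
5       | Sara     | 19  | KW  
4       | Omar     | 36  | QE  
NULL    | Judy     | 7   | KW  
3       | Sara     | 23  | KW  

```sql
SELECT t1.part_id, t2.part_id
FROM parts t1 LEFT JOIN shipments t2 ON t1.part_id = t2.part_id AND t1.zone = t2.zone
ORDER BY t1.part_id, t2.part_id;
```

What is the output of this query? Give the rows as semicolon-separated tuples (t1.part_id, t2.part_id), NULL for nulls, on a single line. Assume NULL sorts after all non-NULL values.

(2, NULL); (3, NULL); (5, 5); (5, 5); (5, NULL); (7, NULL); (8, 8); (9, NULL); (9, NULL); (NULL, NULL)

LEFT JOIN keeps every row from `parts`; unmatched rows get NULL for `shipments`'s columns.
Matching on t1.part_id = t2.part_id AND t1.zone = t2.zone. A NULL in a compared column never satisfies the condition.
- t1 (part_id=5, zone=LS) has no partner → padded with NULL.
- t1 (part_id=NULL, zone=KW) has no partner → padded with NULL.
- t1 (part_id=8, zone=LS) pairs with 1 row(s) of t2.
- t1 (part_id=7, zone=QE) has no partner → padded with NULL.
- t1 (part_id=3, zone=QE) has no partner → padded with NULL.
- t1 (part_id=9, zone=LS) has no partner → padded with NULL.
- t1 (part_id=9, zone=LS) has no partner → padded with NULL.
- t1 (part_id=2, zone=QE) has no partner → padded with NULL.
- t1 (part_id=5, zone=KW) pairs with 2 row(s) of t2.
After projecting and ordering:
t1.part_id | t2.part_id
2 | NULL
3 | NULL
5 | 5
5 | 5
5 | NULL
7 | NULL
8 | 8
9 | NULL
9 | NULL
NULL | NULL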